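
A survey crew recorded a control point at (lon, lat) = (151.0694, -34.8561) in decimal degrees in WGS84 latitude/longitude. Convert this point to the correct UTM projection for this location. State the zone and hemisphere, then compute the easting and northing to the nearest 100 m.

Longitude 151.0694° lies in the 6° band [150°, 156°), giving zone 56; latitude is south of the equator, so 56S.
Zone 56 central meridian λ₀ = 6×56 − 183 = 153°; Δλ = -1.9306°.
Transverse Mercator on WGS84 with k₀ = 0.9996 gives E = 323510.018 m, N = 6141214.954 m.

Zone 56S: E 323500 m, N 6141200 m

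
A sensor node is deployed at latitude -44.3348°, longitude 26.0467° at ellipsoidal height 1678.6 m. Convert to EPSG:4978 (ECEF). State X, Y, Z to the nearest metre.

X 4106534 m, Y 2007036 m, Z -4435950 m

WGS84: a = 6378137 m, e² = 0.006694380; N(φ) = a/√(1−e²sin²φ) = 6388589.219 m.
X = (N+h)·cosφ·cosλ = 4106534.358 m; Y = (N+h)·cosφ·sinλ = 2007035.609 m; Z = (N(1−e²)+h)·sinφ = -4435949.546 m.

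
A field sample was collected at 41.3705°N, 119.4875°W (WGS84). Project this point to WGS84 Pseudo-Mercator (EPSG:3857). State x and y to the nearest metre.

x -13301288 m, y 5067145 m

Web Mercator is spherical with R = a = 6378137 m.
x = R·λ = 6378137 × -2.085450290 = -13301287.656 m.
y = R·ln tan(π/4 + φ/2) = 6378137 × 0.794455322 = 5067144.886 m.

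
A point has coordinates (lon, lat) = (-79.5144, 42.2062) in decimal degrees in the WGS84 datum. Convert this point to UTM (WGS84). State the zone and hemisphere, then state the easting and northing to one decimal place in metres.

Zone 17N: E 622637.2 m, N 4673739.0 m

Longitude -79.5144° lies in the 6° band [-84°, -78°), giving zone 17; latitude is north of the equator, so 17N.
Zone 17 central meridian λ₀ = 6×17 − 183 = -81°; Δλ = +1.4856°.
Transverse Mercator on WGS84 with k₀ = 0.9996 gives E = 622637.218 m, N = 4673739.014 m.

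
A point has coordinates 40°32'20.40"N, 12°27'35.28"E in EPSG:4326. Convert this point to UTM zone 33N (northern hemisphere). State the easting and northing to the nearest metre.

Zone 33 central meridian λ₀ = 6×33 − 183 = 15°; Δλ = -2.5402°.
Transverse Mercator on WGS84 with k₀ = 0.9996 gives E = 284872.684 m, N = 4490684.411 m.

E 284873 m, N 4490684 m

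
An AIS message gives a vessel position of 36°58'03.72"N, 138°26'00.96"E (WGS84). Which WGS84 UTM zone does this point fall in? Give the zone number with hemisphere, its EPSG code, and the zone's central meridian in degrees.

Zone 54N (EPSG:32654), central meridian 141°

UTM zone = ⌊(λ + 180)/6⌋ + 1; 138.4336° ∈ [138°, 144°) → zone 54.
Hemisphere: N (φ ≥ 0).
Central meridian λ₀ = 6×54 − 183 = 141°.
EPSG code: 32654.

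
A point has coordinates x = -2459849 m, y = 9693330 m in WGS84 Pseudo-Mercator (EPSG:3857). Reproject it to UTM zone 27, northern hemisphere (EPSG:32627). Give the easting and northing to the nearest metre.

Web Mercator inverse (R = 6378137 m) → φ = 65.32059943°, λ = -22.09719953°.
UTM 27N forward: E = 448882.705 m, N = 7244630.275 m.

E 448883 m, N 7244630 m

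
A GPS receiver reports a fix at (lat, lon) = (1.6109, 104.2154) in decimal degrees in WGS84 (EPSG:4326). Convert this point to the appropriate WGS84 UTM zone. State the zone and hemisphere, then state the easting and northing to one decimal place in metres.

Zone 48N: E 412725.2 m, N 178070.1 m

Longitude 104.2154° lies in the 6° band [102°, 108°), giving zone 48; latitude is north of the equator, so 48N.
Zone 48 central meridian λ₀ = 6×48 − 183 = 105°; Δλ = -0.7846°.
Transverse Mercator on WGS84 with k₀ = 0.9996 gives E = 412725.196 m, N = 178070.122 m.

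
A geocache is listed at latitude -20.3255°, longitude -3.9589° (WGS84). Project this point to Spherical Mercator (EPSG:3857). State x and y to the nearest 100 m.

x -440700 m, y -2311600 m

Web Mercator is spherical with R = a = 6378137 m.
x = R·λ = 6378137 × -0.069095840 = -440702.732 m.
y = R·ln tan(π/4 + φ/2) = 6378137 × -0.362430440 = -2311630.999 m.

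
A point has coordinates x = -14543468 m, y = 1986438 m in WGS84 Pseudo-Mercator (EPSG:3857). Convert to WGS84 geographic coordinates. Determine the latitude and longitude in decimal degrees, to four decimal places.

lat 17.5628°, lon -130.6462°

R = 6378137 m. λ = x/R = -130.64619589°.
φ = 2·arctan(exp(y/R)) − 90° = 2·arctan(1.36540) − 90° = 17.56280092°.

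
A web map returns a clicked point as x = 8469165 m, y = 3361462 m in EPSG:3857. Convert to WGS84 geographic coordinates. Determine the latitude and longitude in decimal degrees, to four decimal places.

lat 28.8885°, lon 76.0798°

R = 6378137 m. λ = x/R = 76.07980363°.
φ = 2·arctan(exp(y/R)) − 90° = 2·arctan(1.69389) − 90° = 28.88849825°.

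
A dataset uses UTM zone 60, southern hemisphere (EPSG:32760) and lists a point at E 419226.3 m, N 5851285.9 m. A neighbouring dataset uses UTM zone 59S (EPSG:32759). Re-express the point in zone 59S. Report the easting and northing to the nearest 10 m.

UTM 60S → geographic: φ = -37.48180021°, λ = 176.08639959°.
UTM 59S (λ₀ = 171°) forward: E = 949850.656 m, N = 5839509.097 m.

E 949850 m, N 5839510 m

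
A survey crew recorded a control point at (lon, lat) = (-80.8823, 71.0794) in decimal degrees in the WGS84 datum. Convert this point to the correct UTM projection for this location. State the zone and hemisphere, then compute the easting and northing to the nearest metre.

Zone 17N: E 504260 m, N 7886256 m

Longitude -80.8823° lies in the 6° band [-84°, -78°), giving zone 17; latitude is north of the equator, so 17N.
Zone 17 central meridian λ₀ = 6×17 − 183 = -81°; Δλ = +0.1177°.
Transverse Mercator on WGS84 with k₀ = 0.9996 gives E = 504259.597 m, N = 7886256.408 m.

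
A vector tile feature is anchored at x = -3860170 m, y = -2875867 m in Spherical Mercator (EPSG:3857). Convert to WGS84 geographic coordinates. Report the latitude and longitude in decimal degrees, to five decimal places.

lat -25.00100°, lon -34.67650°

R = 6378137 m. λ = x/R = -34.67649710°.
φ = 2·arctan(exp(y/R)) − 90° = 2·arctan(0.63706) − 90° = -25.00099632°.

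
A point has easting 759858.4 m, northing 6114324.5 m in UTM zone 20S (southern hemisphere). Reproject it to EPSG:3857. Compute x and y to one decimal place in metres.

Unproject from UTM 20S (λ₀ = -63°) → φ = -35.08039979°, λ = -60.14989957°.
Web Mercator (R = 6378137 m): x = -6695856.191 m, y = -4174812.529 m.

x -6695856.2 m, y -4174812.5 m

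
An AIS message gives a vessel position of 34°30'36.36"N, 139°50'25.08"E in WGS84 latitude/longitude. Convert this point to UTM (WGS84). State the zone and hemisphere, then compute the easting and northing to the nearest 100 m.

Longitude 139.8403° lies in the 6° band [138°, 144°), giving zone 54; latitude is north of the equator, so 54N.
Zone 54 central meridian λ₀ = 6×54 − 183 = 141°; Δλ = -1.1597°.
Transverse Mercator on WGS84 with k₀ = 0.9996 gives E = 393545.993 m, N = 3819327.630 m.

Zone 54N: E 393500 m, N 3819300 m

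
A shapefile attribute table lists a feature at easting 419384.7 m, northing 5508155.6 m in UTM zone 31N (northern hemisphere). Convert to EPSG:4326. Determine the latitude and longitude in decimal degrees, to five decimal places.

Zone 31N: λ₀ = 3°, k₀ = 0.9996, false easting 500000 m.
Meridian distance M = (N − FN)/k₀ = 5510359.7 m.
Inverse transverse Mercator on WGS84 gives φ = 49.72049956°, λ = 1.88160056°.

lat 49.72050°, lon 1.88160°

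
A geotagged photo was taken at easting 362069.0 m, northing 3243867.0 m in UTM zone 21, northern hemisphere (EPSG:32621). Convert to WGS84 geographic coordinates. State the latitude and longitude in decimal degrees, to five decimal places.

lat 29.31630°, lon -58.42040°

Zone 21N: λ₀ = -57°, k₀ = 0.9996, false easting 500000 m.
Meridian distance M = (N − FN)/k₀ = 3245165.1 m.
Inverse transverse Mercator on WGS84 gives φ = 29.31629997°, λ = -58.42040009°.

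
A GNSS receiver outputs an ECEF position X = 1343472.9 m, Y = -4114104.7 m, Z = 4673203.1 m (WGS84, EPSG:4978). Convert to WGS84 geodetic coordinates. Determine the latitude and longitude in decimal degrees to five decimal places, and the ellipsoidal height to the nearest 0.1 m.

λ = atan2(Y, X) = -71.91539967°; p = √(X²+Y²) = 4327906.8 m.
Bowring's method on WGS84 (a = 6378137 m, b = 6356752.314 m) gives φ = 47.38859974°, h = 2828.539 m.

lat 47.38860°, lon -71.91540°, h 2828.5 m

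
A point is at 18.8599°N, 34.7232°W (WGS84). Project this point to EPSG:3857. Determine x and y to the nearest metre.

x -3865369 m, y 2138448 m

Web Mercator is spherical with R = a = 6378137 m.
x = R·λ = 6378137 × -0.606034167 = -3865368.943 m.
y = R·ln tan(π/4 + φ/2) = 6378137 × 0.335277893 = 2138448.334 m.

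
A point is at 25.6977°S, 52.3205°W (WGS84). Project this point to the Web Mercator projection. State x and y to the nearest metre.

x -5824291 m, y -2961688 m

Web Mercator is spherical with R = a = 6378137 m.
x = R·λ = 6378137 × -0.913164991 = -5824291.418 m.
y = R·ln tan(π/4 + φ/2) = 6378137 × -0.464349968 = -2961687.713 m.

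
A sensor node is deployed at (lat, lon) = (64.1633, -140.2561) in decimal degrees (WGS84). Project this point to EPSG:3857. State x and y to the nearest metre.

x -15613238 m, y 9391354 m

Web Mercator is spherical with R = a = 6378137 m.
x = R·λ = 6378137 × -2.447930741 = -15613237.633 m.
y = R·ln tan(π/4 + φ/2) = 6378137 × 1.472429032 = 9391354.091 m.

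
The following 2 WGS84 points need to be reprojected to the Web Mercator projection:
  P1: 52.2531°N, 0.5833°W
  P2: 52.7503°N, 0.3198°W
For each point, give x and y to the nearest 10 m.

Web Mercator: x = R·λ, y = R·ln tan(π/4+φ/2), R = 6378137 m.
P1 (52.2531°, -0.5833°) → (-64932.659, 6846019.195) m.
P2 (52.7503°, -0.3198°) → (-35599.973, 6936943.081) m.

P1: x -64930 m, y 6846020 m; P2: x -35600 m, y 6936940 m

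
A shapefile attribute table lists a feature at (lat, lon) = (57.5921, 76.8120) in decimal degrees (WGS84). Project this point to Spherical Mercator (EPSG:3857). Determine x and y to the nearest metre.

Web Mercator is spherical with R = a = 6378137 m.
x = R·λ = 6378137 × 1.340622305 = 8550672.727 m.
y = R·ln tan(π/4 + φ/2) = 6378137 × 1.235801961 = 7882114.212 m.

x 8550673 m, y 7882114 m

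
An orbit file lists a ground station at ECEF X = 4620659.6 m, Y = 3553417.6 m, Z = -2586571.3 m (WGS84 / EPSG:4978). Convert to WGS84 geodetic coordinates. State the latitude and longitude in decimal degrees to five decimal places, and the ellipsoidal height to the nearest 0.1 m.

lat -24.07180°, lon 37.56130°, h 2513.0 m

λ = atan2(Y, X) = 37.56130009°; p = √(X²+Y²) = 5829002.6 m.
Bowring's method on WGS84 (a = 6378137 m, b = 6356752.314 m) gives φ = -24.07179947°, h = 2513.014 m.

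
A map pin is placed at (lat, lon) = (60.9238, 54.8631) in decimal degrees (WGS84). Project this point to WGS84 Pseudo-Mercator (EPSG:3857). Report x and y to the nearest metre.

Web Mercator is spherical with R = a = 6378137 m.
x = R·λ = 6378137 × 0.957541733 = 6107332.355 m.
y = R·ln tan(π/4 + φ/2) = 6378137 × 1.349664879 = 8608347.499 m.

x 6107332 m, y 8608347 m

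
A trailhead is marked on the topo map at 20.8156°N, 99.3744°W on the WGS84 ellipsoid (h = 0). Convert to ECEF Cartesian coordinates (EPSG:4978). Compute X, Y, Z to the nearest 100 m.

WGS84: a = 6378137 m, e² = 0.006694380; N(φ) = a/√(1−e²sin²φ) = 6380834.680 m.
X = (N+h)·cosφ·cosλ = -971504.146 m; Y = (N+h)·cosφ·sinλ = -5884697.259 m; Z = (N(1−e²)+h)·sinφ = 2252323.301 m.

X -971500 m, Y -5884700 m, Z 2252300 m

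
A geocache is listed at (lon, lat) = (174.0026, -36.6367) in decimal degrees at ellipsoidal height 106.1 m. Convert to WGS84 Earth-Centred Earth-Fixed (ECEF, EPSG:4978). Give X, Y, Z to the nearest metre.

WGS84: a = 6378137 m, e² = 0.006694380; N(φ) = a/√(1−e²sin²φ) = 6385752.885 m.
X = (N+h)·cosφ·cosλ = -5096192.536 m; Y = (N+h)·cosφ·sinλ = 535397.608 m; Z = (N(1−e²)+h)·sinφ = -3785181.225 m.

X -5096193 m, Y 535398 m, Z -3785181 m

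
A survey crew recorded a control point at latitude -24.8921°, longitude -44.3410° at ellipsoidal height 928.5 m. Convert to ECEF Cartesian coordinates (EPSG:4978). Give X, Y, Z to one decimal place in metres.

X 4140892.8 m, Y -4046717.1 m, Z -2668628.1 m

WGS84: a = 6378137 m, e² = 0.006694380; N(φ) = a/√(1−e²sin²φ) = 6381922.653 m.
X = (N+h)·cosφ·cosλ = 4140892.803 m; Y = (N+h)·cosφ·sinλ = -4046717.056 m; Z = (N(1−e²)+h)·sinφ = -2668628.059 m.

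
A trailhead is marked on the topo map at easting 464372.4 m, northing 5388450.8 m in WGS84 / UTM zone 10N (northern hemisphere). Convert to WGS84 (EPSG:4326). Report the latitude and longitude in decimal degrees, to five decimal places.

Zone 10N: λ₀ = -123°, k₀ = 0.9996, false easting 500000 m.
Meridian distance M = (N − FN)/k₀ = 5390607.0 m.
Inverse transverse Mercator on WGS84 gives φ = 48.64809982°, λ = -123.48370063°.

lat 48.64810°, lon -123.48370°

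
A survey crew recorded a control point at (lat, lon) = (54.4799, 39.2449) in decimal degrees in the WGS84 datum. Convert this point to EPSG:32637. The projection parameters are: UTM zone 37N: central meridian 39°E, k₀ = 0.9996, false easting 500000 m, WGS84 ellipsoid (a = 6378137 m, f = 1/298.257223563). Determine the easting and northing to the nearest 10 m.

Zone 37 central meridian λ₀ = 6×37 − 183 = 39°; Δλ = +0.2449°.
Transverse Mercator on WGS84 with k₀ = 0.9996 gives E = 515867.865 m, N = 6036945.309 m.

E 515870 m, N 6036950 m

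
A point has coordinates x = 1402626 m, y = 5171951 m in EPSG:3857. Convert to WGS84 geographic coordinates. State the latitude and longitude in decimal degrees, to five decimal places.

R = 6378137 m. λ = x/R = 12.60000374°.
φ = 2·arctan(exp(y/R)) − 90° = 2·arctan(2.24990) − 90° = 42.07320158°.

lat 42.07320°, lon 12.60000°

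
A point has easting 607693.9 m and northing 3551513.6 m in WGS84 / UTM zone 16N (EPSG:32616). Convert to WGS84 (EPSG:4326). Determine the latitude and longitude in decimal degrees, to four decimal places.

Zone 16N: λ₀ = -87°, k₀ = 0.9996, false easting 500000 m.
Meridian distance M = (N − FN)/k₀ = 3552934.8 m.
Inverse transverse Mercator on WGS84 gives φ = 32.09480019°, λ = -85.85870047°.

lat 32.0948°, lon -85.8587°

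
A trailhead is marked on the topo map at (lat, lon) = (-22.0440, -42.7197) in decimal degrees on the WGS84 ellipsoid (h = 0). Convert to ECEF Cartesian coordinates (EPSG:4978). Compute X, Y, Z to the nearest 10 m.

WGS84: a = 6378137 m, e² = 0.006694380; N(φ) = a/√(1−e²sin²φ) = 6381146.411 m.
X = (N+h)·cosφ·cosλ = 4345389.449 m; Y = (N+h)·cosφ·sinλ = -4012577.148 m; Z = (N(1−e²)+h)·sinφ = -2378929.568 m.

X 4345390 m, Y -4012580 m, Z -2378930 m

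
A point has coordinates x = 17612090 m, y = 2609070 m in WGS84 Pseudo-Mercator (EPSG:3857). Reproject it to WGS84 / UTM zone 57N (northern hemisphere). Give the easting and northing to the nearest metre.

Web Mercator inverse (R = 6378137 m) → φ = 22.81010379°, λ = 158.21209632°.
UTM 57N forward: E = 419140.125 m, N = 2522714.107 m.

E 419140 m, N 2522714 m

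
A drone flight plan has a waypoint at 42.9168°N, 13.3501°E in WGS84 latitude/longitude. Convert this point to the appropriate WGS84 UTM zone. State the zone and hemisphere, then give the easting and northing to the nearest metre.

Longitude 13.3501° lies in the 6° band [12°, 18°), giving zone 33; latitude is north of the equator, so 33N.
Zone 33 central meridian λ₀ = 6×33 − 183 = 15°; Δλ = -1.6499°.
Transverse Mercator on WGS84 with k₀ = 0.9996 gives E = 365336.679 m, N = 4752896.098 m.

Zone 33N: E 365337 m, N 4752896 m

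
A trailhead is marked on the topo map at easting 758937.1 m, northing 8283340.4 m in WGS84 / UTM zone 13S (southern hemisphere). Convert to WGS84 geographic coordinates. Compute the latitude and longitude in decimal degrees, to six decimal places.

lat -15.514200°, lon -102.586200°

Zone 13S: λ₀ = -105°, k₀ = 0.9996, false easting 500000 m, false northing 10000000 m.
Meridian distance M = (N − FN)/k₀ = -1717346.5 m.
Inverse transverse Mercator on WGS84 gives φ = -15.51419973°, λ = -102.58619997°.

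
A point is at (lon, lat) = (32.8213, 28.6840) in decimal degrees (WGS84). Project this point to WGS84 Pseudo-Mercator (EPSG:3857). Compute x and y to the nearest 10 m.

Web Mercator is spherical with R = a = 6378137 m.
x = R·λ = 6378137 × 0.572839750 = 3653650.403 m.
y = R·ln tan(π/4 + φ/2) = 6378137 × 0.522956385 = 3335487.466 m.

x 3653650 m, y 3335490 m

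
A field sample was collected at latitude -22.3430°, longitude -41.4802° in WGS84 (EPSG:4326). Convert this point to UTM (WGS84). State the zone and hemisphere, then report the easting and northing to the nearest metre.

Longitude -41.4802° lies in the 6° band [-42°, -36°), giving zone 24; latitude is south of the equator, so 24S.
Zone 24 central meridian λ₀ = 6×24 − 183 = -39°; Δλ = -2.4802°.
Transverse Mercator on WGS84 with k₀ = 0.9996 gives E = 244554.760 m, N = 7527104.272 m.

Zone 24S: E 244555 m, N 7527104 m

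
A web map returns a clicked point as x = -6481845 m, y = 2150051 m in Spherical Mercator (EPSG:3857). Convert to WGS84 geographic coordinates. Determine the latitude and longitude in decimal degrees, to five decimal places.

lat 18.95850°, lon -58.22740°

R = 6378137 m. λ = x/R = -58.22740433°.
φ = 2·arctan(exp(y/R)) − 90° = 2·arctan(1.40087) − 90° = 18.95850364°.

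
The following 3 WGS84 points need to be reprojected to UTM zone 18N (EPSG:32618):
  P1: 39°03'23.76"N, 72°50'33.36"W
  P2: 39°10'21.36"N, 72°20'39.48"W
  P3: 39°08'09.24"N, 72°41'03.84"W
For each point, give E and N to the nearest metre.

UTM zone 18N: λ₀ = -75°, k₀ = 0.9996.
P1 (39.0566°, -72.8426°) → (686673.308, 4325272.585) m.
P2 (39.1726°, -72.3443°) → (729418.745, 4339290.251) m.
P3 (39.1359°, -72.6844°) → (700138.927, 4334411.103) m.

P1: E 686673 m, N 4325273 m; P2: E 729419 m, N 4339290 m; P3: E 700139 m, N 4334411 m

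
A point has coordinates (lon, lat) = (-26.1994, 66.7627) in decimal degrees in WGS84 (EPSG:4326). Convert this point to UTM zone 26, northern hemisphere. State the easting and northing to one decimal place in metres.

E 535247.3 m, N 7405153.2 m

Zone 26 central meridian λ₀ = 6×26 − 183 = -27°; Δλ = +0.8006°.
Transverse Mercator on WGS84 with k₀ = 0.9996 gives E = 535247.266 m, N = 7405153.248 m.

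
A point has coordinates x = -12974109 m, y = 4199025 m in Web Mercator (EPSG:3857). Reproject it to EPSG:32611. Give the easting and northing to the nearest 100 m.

Web Mercator inverse (R = 6378137 m) → φ = 35.25819935°, λ = -116.54840413°.
UTM 11N forward: E = 541079.148 m, N = 3901770.456 m.

E 541100 m, N 3901800 m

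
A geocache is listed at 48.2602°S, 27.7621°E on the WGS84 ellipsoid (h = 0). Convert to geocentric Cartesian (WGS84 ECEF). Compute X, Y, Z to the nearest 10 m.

X 3764470 m, Y 1981600 m, Z -4736190 m

WGS84: a = 6378137 m, e² = 0.006694380; N(φ) = a/√(1−e²sin²φ) = 6390056.905 m.
X = (N+h)·cosφ·cosλ = 3764472.086 m; Y = (N+h)·cosφ·sinλ = 1981599.750 m; Z = (N(1−e²)+h)·sinφ = -4736186.983 m.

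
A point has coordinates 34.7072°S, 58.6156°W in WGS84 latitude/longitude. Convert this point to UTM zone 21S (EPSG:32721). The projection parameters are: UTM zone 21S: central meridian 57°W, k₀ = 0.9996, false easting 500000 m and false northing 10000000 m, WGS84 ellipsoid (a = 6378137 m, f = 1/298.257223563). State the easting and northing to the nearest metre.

E 352044 m, N 6158239 m

Zone 21 central meridian λ₀ = 6×21 − 183 = -57°; Δλ = -1.6156°.
Transverse Mercator on WGS84 with k₀ = 0.9996 gives E = 352043.648 m, N = 6158238.638 m.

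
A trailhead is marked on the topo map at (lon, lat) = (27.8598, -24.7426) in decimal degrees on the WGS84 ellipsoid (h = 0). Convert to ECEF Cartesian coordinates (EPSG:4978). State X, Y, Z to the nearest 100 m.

X 5124200 m, Y 2708500 m, Z -2653200 m

WGS84: a = 6378137 m, e² = 0.006694380; N(φ) = a/√(1−e²sin²φ) = 6381880.134 m.
X = (N+h)·cosφ·cosλ = 5124212.442 m; Y = (N+h)·cosφ·sinλ = 2708529.374 m; Z = (N(1−e²)+h)·sinφ = -2653206.429 m.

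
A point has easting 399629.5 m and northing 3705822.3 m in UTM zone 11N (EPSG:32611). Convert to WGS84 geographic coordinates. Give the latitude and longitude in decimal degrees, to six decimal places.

lat 33.487200°, lon -118.080400°

Zone 11N: λ₀ = -117°, k₀ = 0.9996, false easting 500000 m.
Meridian distance M = (N − FN)/k₀ = 3707305.2 m.
Inverse transverse Mercator on WGS84 gives φ = 33.48720028°, λ = -118.08040031°.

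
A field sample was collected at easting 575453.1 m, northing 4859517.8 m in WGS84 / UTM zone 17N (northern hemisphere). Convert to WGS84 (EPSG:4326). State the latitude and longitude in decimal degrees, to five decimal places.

lat 43.88490°, lon -80.06070°

Zone 17N: λ₀ = -81°, k₀ = 0.9996, false easting 500000 m.
Meridian distance M = (N − FN)/k₀ = 4861462.4 m.
Inverse transverse Mercator on WGS84 gives φ = 43.88489976°, λ = -80.06070015°.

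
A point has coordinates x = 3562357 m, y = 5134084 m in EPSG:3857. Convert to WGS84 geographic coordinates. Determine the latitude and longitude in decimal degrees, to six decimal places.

lat 41.820199°, lon 32.001197°

R = 6378137 m. λ = x/R = 32.00119741°.
φ = 2·arctan(exp(y/R)) − 90° = 2·arctan(2.23659) − 90° = 41.82019859°.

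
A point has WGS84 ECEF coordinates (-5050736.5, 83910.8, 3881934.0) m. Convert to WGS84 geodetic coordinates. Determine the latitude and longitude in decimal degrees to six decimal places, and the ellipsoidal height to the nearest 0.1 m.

λ = atan2(Y, X) = 179.04819972°; p = √(X²+Y²) = 5051433.5 m.
Bowring's method on WGS84 (a = 6378137 m, b = 6356752.314 m) gives φ = 37.72770011°, h = 573.125 m.

lat 37.727700°, lon 179.048200°, h 573.1 m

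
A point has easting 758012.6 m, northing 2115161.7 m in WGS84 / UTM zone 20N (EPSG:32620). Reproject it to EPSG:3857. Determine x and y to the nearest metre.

Unproject from UTM 20N (λ₀ = -63°) → φ = 19.11319963°, λ = -60.54750028°.
Web Mercator (R = 6378137 m): x = -6740116.900 m, y = 2168267.881 m.

x -6740117 m, y 2168268 m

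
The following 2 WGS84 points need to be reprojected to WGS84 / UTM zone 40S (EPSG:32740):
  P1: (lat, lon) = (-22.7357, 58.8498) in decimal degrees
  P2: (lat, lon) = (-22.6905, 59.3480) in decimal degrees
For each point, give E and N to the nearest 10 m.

P1: E 689960 m, N 7484550 m; P2: E 741220 m, N 7488830 m

UTM zone 40S: λ₀ = 57°, k₀ = 0.9996.
P1 (-22.7357°, 58.8498°) → (689960.701, 7484552.278) m.
P2 (-22.6905°, 59.3480°) → (741219.478, 7488833.766) m.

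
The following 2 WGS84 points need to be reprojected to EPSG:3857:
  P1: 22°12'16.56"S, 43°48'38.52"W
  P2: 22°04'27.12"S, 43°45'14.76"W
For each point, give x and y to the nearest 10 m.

P1: x -4876980 m, y -2536110 m; P2: x -4870680 m, y -2520440 m

Web Mercator: x = R·λ, y = R·ln tan(π/4+φ/2), R = 6378137 m.
P1 (-22.2046°, -43.8107°) → (-4876984.815, -2536107.697) m.
P2 (-22.0742°, -43.7541°) → (-4870684.132, -2520436.165) m.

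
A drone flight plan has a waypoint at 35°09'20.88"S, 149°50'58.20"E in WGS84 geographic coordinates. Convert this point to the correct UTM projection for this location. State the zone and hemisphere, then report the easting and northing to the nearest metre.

Zone 55S: E 759564 m, N 6105961 m

Longitude 149.8495° lies in the 6° band [144°, 150°), giving zone 55; latitude is south of the equator, so 55S.
Zone 55 central meridian λ₀ = 6×55 − 183 = 147°; Δλ = +2.8495°.
Transverse Mercator on WGS84 with k₀ = 0.9996 gives E = 759564.113 m, N = 6105960.782 m.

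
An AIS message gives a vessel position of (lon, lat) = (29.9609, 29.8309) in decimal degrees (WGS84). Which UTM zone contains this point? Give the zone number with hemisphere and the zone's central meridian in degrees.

Zone 35N, central meridian 27°

UTM zone = ⌊(λ + 180)/6⌋ + 1; 29.9609° ∈ [24°, 30°) → zone 35.
Hemisphere: N (φ ≥ 0).
Central meridian λ₀ = 6×35 − 183 = 27°.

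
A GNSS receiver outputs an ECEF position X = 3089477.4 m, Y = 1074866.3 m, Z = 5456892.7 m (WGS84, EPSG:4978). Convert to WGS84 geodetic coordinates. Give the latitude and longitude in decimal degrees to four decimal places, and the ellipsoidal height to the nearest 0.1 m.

lat 59.2290°, lon 19.1834°, h -161.0 m

λ = atan2(Y, X) = 19.18339975°; p = √(X²+Y²) = 3271117.3 m.
Bowring's method on WGS84 (a = 6378137 m, b = 6356752.314 m) gives φ = 59.22899965°, h = -161.007 m.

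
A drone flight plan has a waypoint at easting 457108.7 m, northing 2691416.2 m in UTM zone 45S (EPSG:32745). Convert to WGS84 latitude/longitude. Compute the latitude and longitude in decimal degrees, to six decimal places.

lat -65.895500°, lon 86.058800°

Zone 45S: λ₀ = 87°, k₀ = 0.9996, false easting 500000 m, false northing 10000000 m.
Meridian distance M = (N − FN)/k₀ = -7311508.4 m.
Inverse transverse Mercator on WGS84 gives φ = -65.89549967°, λ = 86.05879952°.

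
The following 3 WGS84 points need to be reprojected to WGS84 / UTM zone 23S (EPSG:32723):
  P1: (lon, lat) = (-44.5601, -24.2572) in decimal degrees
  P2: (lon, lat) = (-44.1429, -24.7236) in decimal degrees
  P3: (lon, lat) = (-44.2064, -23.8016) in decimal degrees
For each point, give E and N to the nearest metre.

P1: E 544654 m, N 7317227 m; P2: E 586684 m, N 7265386 m; P3: E 580843 m, N 7367513 m

UTM zone 23S: λ₀ = -45°, k₀ = 0.9996.
P1 (-24.2572°, -44.5601°) → (544653.621, 7317226.938) m.
P2 (-24.7236°, -44.1429°) → (586684.313, 7265385.878) m.
P3 (-23.8016°, -44.2064°) → (580842.928, 7367512.860) m.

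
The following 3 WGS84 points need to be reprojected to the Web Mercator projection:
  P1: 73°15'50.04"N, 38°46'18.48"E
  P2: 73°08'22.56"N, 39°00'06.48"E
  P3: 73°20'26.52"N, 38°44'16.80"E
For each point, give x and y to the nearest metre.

P1: x 4316057 m, y 12224722 m; P2: x 4341661 m, y 12176843 m; P3: x 4312294 m, y 12254477 m

Web Mercator: x = R·λ, y = R·ln tan(π/4+φ/2), R = 6378137 m.
P1 (73.2639°, 38.7718°) → (4316057.033, 12224721.831) m.
P2 (73.1396°, 39.0018°) → (4341660.516, 12176843.102) m.
P3 (73.3407°, 38.7380°) → (4312294.434, 12254477.121) m.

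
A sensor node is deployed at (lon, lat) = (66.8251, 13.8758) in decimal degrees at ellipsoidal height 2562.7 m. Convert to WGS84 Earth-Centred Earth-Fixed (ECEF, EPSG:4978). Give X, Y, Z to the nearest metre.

X 2438247 m, Y 5695746 m, Z 1520260 m

WGS84: a = 6378137 m, e² = 0.006694380; N(φ) = a/√(1−e²sin²φ) = 6379365.184 m.
X = (N+h)·cosφ·cosλ = 2438246.836 m; Y = (N+h)·cosφ·sinλ = 5695745.923 m; Z = (N(1−e²)+h)·sinφ = 1520259.665 m.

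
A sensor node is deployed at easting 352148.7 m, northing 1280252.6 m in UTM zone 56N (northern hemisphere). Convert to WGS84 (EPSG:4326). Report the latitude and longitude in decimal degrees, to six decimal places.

lat 11.578100°, lon 151.644000°

Zone 56N: λ₀ = 153°, k₀ = 0.9996, false easting 500000 m.
Meridian distance M = (N − FN)/k₀ = 1280764.9 m.
Inverse transverse Mercator on WGS84 gives φ = 11.57809956°, λ = 151.64399982°.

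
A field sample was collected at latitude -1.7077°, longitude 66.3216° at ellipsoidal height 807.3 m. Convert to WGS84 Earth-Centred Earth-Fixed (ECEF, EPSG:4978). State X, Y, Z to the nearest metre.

X 2560670 m, Y 5839350 m, Z -188824 m

WGS84: a = 6378137 m, e² = 0.006694380; N(φ) = a/√(1−e²sin²φ) = 6378155.959 m.
X = (N+h)·cosφ·cosλ = 2560670.130 m; Y = (N+h)·cosφ·sinλ = 5839349.619 m; Z = (N(1−e²)+h)·sinφ = -188824.354 m.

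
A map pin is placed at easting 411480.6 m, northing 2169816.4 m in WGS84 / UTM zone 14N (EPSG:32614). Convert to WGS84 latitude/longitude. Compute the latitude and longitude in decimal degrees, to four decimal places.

Zone 14N: λ₀ = -99°, k₀ = 0.9996, false easting 500000 m.
Meridian distance M = (N − FN)/k₀ = 2170684.7 m.
Inverse transverse Mercator on WGS84 gives φ = 19.62150016°, λ = -99.84420018°.

lat 19.6215°, lon -99.8442°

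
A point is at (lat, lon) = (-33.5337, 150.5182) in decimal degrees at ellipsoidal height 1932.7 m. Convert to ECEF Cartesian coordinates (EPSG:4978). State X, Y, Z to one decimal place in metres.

WGS84: a = 6378137 m, e² = 0.006694380; N(φ) = a/√(1−e²sin²φ) = 6384662.152 m.
X = (N+h)·cosφ·cosλ = -4634272.559 m; Y = (N+h)·cosφ·sinλ = 2620002.323 m; Z = (N(1−e²)+h)·sinφ = -3504518.249 m.

X -4634272.6 m, Y 2620002.3 m, Z -3504518.2 m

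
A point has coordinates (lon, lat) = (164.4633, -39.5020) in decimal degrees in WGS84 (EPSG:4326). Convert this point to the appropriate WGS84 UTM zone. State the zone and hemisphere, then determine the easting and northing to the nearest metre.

Zone 58S: E 453856 m, N 5627376 m

Longitude 164.4633° lies in the 6° band [162°, 168°), giving zone 58; latitude is south of the equator, so 58S.
Zone 58 central meridian λ₀ = 6×58 − 183 = 165°; Δλ = -0.5367°.
Transverse Mercator on WGS84 with k₀ = 0.9996 gives E = 453856.256 m, N = 5627376.055 m.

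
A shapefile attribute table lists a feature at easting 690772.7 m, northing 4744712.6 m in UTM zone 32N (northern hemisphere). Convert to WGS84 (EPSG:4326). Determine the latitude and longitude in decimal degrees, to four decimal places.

lat 42.8312°, lon 11.3341°

Zone 32N: λ₀ = 9°, k₀ = 0.9996, false easting 500000 m.
Meridian distance M = (N − FN)/k₀ = 4746611.2 m.
Inverse transverse Mercator on WGS84 gives φ = 42.83119977°, λ = 11.33410017°.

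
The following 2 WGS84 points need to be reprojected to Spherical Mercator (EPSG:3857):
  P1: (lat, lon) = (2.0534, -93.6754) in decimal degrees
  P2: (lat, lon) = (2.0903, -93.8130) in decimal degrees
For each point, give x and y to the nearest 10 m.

P1: x -10427900 m, y 228630 m; P2: x -10443220 m, y 232740 m

Web Mercator: x = R·λ, y = R·ln tan(π/4+φ/2), R = 6378137 m.
P1 (2.0534°, -93.6754°) → (-10427897.828, 228632.390) m.
P2 (2.0903°, -93.8130°) → (-10443215.390, 232742.767) m.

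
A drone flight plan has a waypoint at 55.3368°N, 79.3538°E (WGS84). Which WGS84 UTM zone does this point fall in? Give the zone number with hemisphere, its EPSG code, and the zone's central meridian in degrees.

UTM zone = ⌊(λ + 180)/6⌋ + 1; 79.3538° ∈ [78°, 84°) → zone 44.
Hemisphere: N (φ ≥ 0).
Central meridian λ₀ = 6×44 − 183 = 81°.
EPSG code: 32644.

Zone 44N (EPSG:32644), central meridian 81°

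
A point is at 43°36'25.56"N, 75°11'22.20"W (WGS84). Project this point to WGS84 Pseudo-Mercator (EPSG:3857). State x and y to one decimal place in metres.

x -8370056.9 m, y 5404840.0 m

Web Mercator is spherical with R = a = 6378137 m.
x = R·λ = 6378137 × -1.312304338 = -8370056.853 m.
y = R·ln tan(π/4 + φ/2) = 6378137 × 0.847401046 = 5404839.966 m.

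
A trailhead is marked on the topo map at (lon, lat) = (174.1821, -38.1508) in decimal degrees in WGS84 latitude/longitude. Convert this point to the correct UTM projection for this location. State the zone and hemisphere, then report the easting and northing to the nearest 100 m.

Zone 60S: E 253100 m, N 5773700 m

Longitude 174.1821° lies in the 6° band [174°, 180°), giving zone 60; latitude is south of the equator, so 60S.
Zone 60 central meridian λ₀ = 6×60 − 183 = 177°; Δλ = -2.8179°.
Transverse Mercator on WGS84 with k₀ = 0.9996 gives E = 253079.587 m, N = 5773700.625 m.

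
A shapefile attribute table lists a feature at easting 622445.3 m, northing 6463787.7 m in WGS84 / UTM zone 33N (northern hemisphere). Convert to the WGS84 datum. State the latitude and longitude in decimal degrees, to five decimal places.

Zone 33N: λ₀ = 15°, k₀ = 0.9996, false easting 500000 m.
Meridian distance M = (N − FN)/k₀ = 6466374.2 m.
Inverse transverse Mercator on WGS84 gives φ = 58.29799966°, λ = 17.08909929°.

lat 58.29800°, lon 17.08910°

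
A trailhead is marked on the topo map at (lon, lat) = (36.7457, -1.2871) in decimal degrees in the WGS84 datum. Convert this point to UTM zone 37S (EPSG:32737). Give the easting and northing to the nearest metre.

Zone 37 central meridian λ₀ = 6×37 − 183 = 39°; Δλ = -2.2543°.
Transverse Mercator on WGS84 with k₀ = 0.9996 gives E = 249150.619 m, N = 9857625.646 m.

E 249151 m, N 9857626 m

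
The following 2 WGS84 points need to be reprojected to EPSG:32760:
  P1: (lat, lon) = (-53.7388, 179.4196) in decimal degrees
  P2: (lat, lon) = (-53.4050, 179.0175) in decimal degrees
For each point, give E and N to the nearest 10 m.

UTM zone 60S: λ₀ = 177°, k₀ = 0.9996.
P1 (-53.7388°, 179.4196°) → (659580.656, 4042821.289) m.
P2 (-53.4050°, 179.0175°) → (634116.812, 4080778.899) m.

P1: E 659580 m, N 4042820 m; P2: E 634120 m, N 4080780 m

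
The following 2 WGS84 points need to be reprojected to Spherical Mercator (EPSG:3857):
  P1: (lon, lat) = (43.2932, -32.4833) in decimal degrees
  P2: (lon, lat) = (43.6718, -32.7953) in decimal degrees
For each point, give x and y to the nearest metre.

P1: x 4819377 m, y -3826920 m; P2: x 4861523 m, y -3868165 m

Web Mercator: x = R·λ, y = R·ln tan(π/4+φ/2), R = 6378137 m.
P1 (-32.4833°, 43.2932°) → (4819376.979, -3826919.804) m.
P2 (-32.7953°, 43.6718°) → (4861522.538, -3868164.875) m.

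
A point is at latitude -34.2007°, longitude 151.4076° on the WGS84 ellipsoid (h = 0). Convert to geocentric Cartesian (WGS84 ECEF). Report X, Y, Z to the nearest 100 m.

WGS84: a = 6378137 m, e² = 0.006694380; N(φ) = a/√(1−e²sin²φ) = 6384892.864 m.
X = (N+h)·cosφ·cosλ = -4636767.580 m; Y = (N+h)·cosφ·sinλ = 2527249.937 m; Z = (N(1−e²)+h)·sinφ = -3564881.160 m.

X -4636800 m, Y 2527200 m, Z -3564900 m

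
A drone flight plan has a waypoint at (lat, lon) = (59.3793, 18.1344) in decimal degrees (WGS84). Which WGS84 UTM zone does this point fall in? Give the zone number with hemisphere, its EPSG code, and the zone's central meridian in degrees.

Zone 34N (EPSG:32634), central meridian 21°

UTM zone = ⌊(λ + 180)/6⌋ + 1; 18.1344° ∈ [18°, 24°) → zone 34.
Hemisphere: N (φ ≥ 0).
Central meridian λ₀ = 6×34 − 183 = 21°.
EPSG code: 32634.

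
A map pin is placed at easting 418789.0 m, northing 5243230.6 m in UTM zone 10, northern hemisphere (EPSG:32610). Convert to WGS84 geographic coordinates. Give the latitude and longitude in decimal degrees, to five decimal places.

lat 47.33750°, lon -124.07500°

Zone 10N: λ₀ = -123°, k₀ = 0.9996, false easting 500000 m.
Meridian distance M = (N − FN)/k₀ = 5245328.7 m.
Inverse transverse Mercator on WGS84 gives φ = 47.33749967°, λ = -124.07499939°.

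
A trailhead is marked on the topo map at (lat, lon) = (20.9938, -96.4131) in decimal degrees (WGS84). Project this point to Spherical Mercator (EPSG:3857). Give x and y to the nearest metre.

x -10732657 m, y 2391139 m

Web Mercator is spherical with R = a = 6378137 m.
x = R·λ = 6378137 × -1.682726037 = -10732657.198 m.
y = R·ln tan(π/4 + φ/2) = 6378137 × 0.374896199 = 2391139.320 m.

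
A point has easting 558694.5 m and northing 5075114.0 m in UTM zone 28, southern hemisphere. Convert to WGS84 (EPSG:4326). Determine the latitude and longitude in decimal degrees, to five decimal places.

Zone 28S: λ₀ = -15°, k₀ = 0.9996, false easting 500000 m, false northing 10000000 m.
Meridian distance M = (N − FN)/k₀ = -4926856.7 m.
Inverse transverse Mercator on WGS84 gives φ = -44.47490020°, λ = -14.26200046°.

lat -44.47490°, lon -14.26200°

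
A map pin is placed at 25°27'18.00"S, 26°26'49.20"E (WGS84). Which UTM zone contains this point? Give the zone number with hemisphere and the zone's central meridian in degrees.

Zone 35S, central meridian 27°

UTM zone = ⌊(λ + 180)/6⌋ + 1; 26.4470° ∈ [24°, 30°) → zone 35.
Hemisphere: S (φ < 0).
Central meridian λ₀ = 6×35 − 183 = 27°.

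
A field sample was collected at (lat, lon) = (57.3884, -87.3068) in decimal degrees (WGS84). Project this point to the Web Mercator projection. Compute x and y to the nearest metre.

Web Mercator is spherical with R = a = 6378137 m.
x = R·λ = 6378137 × -1.523791119 = -9718948.519 m.
y = R·ln tan(π/4 + φ/2) = 6378137 × 1.229186848 = 7839922.118 m.

x -9718949 m, y 7839922 m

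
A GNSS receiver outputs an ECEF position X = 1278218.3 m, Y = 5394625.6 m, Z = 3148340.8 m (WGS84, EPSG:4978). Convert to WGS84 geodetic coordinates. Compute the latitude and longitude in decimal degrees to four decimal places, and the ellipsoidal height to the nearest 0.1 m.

lat 29.7570°, lon 76.6700°, h 2666.3 m

λ = atan2(Y, X) = 76.66999983°; p = √(X²+Y²) = 5543990.2 m.
Bowring's method on WGS84 (a = 6378137 m, b = 6356752.314 m) gives φ = 29.75700009°, h = 2666.344 m.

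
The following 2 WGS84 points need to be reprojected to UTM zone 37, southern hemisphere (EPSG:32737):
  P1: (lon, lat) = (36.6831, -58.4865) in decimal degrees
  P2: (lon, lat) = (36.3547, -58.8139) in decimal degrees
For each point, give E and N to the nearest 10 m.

UTM zone 37S: λ₀ = 39°, k₀ = 0.9996.
P1 (-58.4865°, 36.6831°) → (364928.968, 3514795.519) m.
P2 (-58.8139°, 36.3547°) → (347227.301, 3477652.145) m.

P1: E 364930 m, N 3514800 m; P2: E 347230 m, N 3477650 m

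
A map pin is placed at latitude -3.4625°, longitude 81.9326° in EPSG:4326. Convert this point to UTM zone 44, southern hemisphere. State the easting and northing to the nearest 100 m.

Zone 44 central meridian λ₀ = 6×44 − 183 = 81°; Δλ = +0.9326°.
Transverse Mercator on WGS84 with k₀ = 0.9996 gives E = 603591.430 m, N = 9617234.119 m.

E 603600 m, N 9617200 m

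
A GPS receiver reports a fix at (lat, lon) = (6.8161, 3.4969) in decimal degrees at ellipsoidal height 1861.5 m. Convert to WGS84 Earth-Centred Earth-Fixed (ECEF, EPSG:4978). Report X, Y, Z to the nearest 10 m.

X 6323410 m, Y 386410 m, Z 752170 m

WGS84: a = 6378137 m, e² = 0.006694380; N(φ) = a/√(1−e²sin²φ) = 6378437.734 m.
X = (N+h)·cosφ·cosλ = 6323409.022 m; Y = (N+h)·cosφ·sinλ = 386412.856 m; Z = (N(1−e²)+h)·sinφ = 752165.232 m.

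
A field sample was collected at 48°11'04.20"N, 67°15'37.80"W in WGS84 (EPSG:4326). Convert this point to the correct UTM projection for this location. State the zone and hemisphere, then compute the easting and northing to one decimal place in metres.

Zone 19N: E 629293.4 m, N 5338269.9 m

Longitude -67.2605° lies in the 6° band [-72°, -66°), giving zone 19; latitude is north of the equator, so 19N.
Zone 19 central meridian λ₀ = 6×19 − 183 = -69°; Δλ = +1.7395°.
Transverse Mercator on WGS84 with k₀ = 0.9996 gives E = 629293.358 m, N = 5338269.949 m.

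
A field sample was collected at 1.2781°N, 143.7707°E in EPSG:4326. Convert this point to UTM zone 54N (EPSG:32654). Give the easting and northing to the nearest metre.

E 808354 m, N 141435 m

Zone 54 central meridian λ₀ = 6×54 − 183 = 141°; Δλ = +2.7707°.
Transverse Mercator on WGS84 with k₀ = 0.9996 gives E = 808354.242 m, N = 141435.086 m.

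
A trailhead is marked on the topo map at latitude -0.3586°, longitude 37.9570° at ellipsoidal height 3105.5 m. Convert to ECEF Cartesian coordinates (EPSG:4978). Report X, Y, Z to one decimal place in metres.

WGS84: a = 6378137 m, e² = 0.006694380; N(φ) = a/√(1−e²sin²φ) = 6378137.836 m.
X = (N+h)·cosφ·cosλ = 5031336.854 m; Y = (N+h)·cosφ·sinλ = 3924833.870 m; Z = (N(1−e²)+h)·sinφ = -39671.118 m.

X 5031336.9 m, Y 3924833.9 m, Z -39671.1 m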